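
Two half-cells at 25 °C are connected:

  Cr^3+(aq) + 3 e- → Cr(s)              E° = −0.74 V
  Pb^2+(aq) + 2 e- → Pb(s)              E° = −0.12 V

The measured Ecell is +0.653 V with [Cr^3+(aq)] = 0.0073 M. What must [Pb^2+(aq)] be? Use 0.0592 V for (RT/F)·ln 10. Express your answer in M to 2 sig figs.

Pb²⁺/Pb is the cathode (higher E°); E°cell = −0.12 − (−0.74) = +0.62 V with n = 6.
From the Nernst equation, log Q = n(E° − E)/0.0592 = 6·(+0.62 − (+0.653))/0.0592 = −3.345.
For 3 Pb^2+(aq) + 2 Cr(s) → 3 Pb(s) + 2 Cr^3+(aq), the reaction quotient is Q = [Cr^3+(aq)]^2 / [Pb^2+(aq)]^3.
Substituting the known concentrations and solving, log [Pb^2+(aq)] = −0.309 and [Pb^2+(aq)] = 0.49 M.

0.49 M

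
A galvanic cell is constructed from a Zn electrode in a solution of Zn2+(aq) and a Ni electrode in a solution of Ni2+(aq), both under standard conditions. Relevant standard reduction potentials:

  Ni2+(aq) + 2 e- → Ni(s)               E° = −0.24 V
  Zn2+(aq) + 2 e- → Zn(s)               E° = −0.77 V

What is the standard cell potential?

+0.53 V

The Ni²⁺/Ni couple has the higher E°, so Ni ion is reduced (cathode) and Zn is oxidized (anode).
E°cell = E°(cathode) − E°(anode) = −0.24 − (−0.77) = +0.53 V.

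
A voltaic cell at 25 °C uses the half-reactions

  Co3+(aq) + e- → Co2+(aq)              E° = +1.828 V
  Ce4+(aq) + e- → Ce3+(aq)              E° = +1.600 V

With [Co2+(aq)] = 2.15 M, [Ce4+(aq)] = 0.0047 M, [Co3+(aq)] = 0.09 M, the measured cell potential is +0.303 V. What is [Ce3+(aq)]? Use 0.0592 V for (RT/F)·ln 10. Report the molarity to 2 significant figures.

2.1 M

The Co³⁺/Co²⁺ couple has the larger reduction potential, so it is the cathode: E°cell = +1.828 − (+1.600) = +0.228 V and n = 1.
Since E = E° − (0.0592/n)·log Q, log Q = n(E° − E)/0.0592 = −1.267.
The balanced reaction is Co3+(aq) + Ce3+(aq) → Co2+(aq) + Ce4+(aq), so Q = ([Co2+(aq)]·[Ce4+(aq)]) / ([Co3+(aq)]·[Ce3+(aq)]).
Isolating [Ce3+(aq)] in Q = 10^{−1.267} yields log [Ce3+(aq)] = 0.317, i.e. 2.1 M.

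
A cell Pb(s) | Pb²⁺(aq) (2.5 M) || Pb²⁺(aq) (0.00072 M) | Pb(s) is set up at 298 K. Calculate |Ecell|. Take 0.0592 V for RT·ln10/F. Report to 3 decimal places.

For a concentration cell E°cell = 0, since both electrodes use the same couple.
The compartment with the higher Pb²⁺(aq) concentration (2.5 M) acts as the cathode; ions are reduced there and produced at the dilute (0.00072 M) anode.
With n = 2, Ecell = −(0.0592/2)·log([dilute]/[conc]) = −(0.0592/2)·log(0.00072/2.5) = +0.105 V.

0.105 V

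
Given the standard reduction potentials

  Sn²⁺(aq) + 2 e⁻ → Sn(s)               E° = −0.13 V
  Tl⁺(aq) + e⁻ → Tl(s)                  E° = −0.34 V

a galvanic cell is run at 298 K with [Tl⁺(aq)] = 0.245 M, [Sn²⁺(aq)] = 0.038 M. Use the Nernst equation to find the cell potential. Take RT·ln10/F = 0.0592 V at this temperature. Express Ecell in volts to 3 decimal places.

+0.204 V

The Sn²⁺/Sn couple has the more positive E°, so it is the cathode; Tl⁺/Tl is the anode.
E°cell = −0.13 − (−0.34) = +0.21 V, with n = 2 electrons transferred.
For the overall reaction Sn²⁺(aq) + 2 Tl(s) → Sn(s) + 2 Tl⁺(aq), Q = [Tl⁺(aq)]^2 / [Sn²⁺(aq)] = 1.58, giving log Q = 0.199.
E = E° − (0.0592/n)·log Q = +0.21 − (0.0592/2)(0.199) = +0.204 V.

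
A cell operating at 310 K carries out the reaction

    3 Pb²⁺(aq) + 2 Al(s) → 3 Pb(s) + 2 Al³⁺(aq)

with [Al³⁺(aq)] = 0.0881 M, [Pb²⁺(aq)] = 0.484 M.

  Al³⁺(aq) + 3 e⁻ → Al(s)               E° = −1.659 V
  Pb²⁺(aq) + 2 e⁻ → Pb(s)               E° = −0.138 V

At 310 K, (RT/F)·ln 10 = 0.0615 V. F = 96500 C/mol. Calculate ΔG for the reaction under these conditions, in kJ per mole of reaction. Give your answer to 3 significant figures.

E°cell = −0.138 − (−1.659) = +1.521 V; the balanced reaction transfers n = 6 electrons.
Here Q = [Al³⁺(aq)]^2 / [Pb²⁺(aq)]^3 = 0.0685 (log Q = −1.165), giving E = +1.521 − (0.0615/6)·(−1.165) = +1.5329 V.
Finally ΔG = −nFE = −(6)(96500 C/mol)(+1.5329 V) = −888 kJ/mol.

−888 kJ/mol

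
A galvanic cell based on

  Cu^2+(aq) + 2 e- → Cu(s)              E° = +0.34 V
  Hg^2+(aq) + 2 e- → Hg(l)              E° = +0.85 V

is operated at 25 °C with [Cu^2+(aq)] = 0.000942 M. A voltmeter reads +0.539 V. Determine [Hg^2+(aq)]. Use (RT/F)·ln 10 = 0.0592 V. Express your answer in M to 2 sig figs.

With Hg²⁺/Hg at the cathode and Cu²⁺/Cu at the anode, E°cell = +0.85 − (+0.34) = +0.51 V (n = 2).
Since E = E° − (0.0592/n)·log Q, log Q = n(E° − E)/0.0592 = −0.980.
For Hg^2+(aq) + Cu(s) → Hg(l) + Cu^2+(aq), the reaction quotient is Q = [Cu^2+(aq)] / [Hg^2+(aq)].
Solving for the unknown gives log [Hg^2+(aq)] = −2.046, so [Hg^2+(aq)] ≈ 0.0090 M.

0.0090 M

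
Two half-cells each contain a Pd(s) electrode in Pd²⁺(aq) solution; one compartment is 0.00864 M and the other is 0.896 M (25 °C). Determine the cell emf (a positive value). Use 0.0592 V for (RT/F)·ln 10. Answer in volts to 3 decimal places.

For a concentration cell E°cell = 0, since both electrodes use the same couple.
The compartment with the higher Pd²⁺(aq) concentration (0.896 M) acts as the cathode; ions are reduced there and produced at the dilute (0.00864 M) anode.
With n = 2, Ecell = −(0.0592/2)·log([dilute]/[conc]) = −(0.0592/2)·log(0.00864/0.896) = +0.060 V.

0.060 V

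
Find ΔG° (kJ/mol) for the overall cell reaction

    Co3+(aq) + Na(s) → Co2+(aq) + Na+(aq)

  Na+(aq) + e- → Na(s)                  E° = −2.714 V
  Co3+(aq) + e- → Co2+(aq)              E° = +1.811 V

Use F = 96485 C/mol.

In the reaction as written Co3+(aq) is reduced, so the Co³⁺/Co²⁺ couple is the cathode and Na⁺/Na is the anode.
E°cell = +1.811 − (−2.714) = +4.525 V; balancing electrons gives n = 1.
ΔG° = −nFE°cell = −(1)(96485)(+4.525) J/mol = −437 kJ/mol.

−437 kJ/mol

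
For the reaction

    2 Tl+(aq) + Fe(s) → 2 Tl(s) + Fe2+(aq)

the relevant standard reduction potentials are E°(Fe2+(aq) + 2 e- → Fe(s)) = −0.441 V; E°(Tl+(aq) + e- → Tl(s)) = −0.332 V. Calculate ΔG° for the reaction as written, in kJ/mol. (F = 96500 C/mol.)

−21.0 kJ/mol

In the reaction as written Tl+(aq) is reduced, so the Tl⁺/Tl couple is the cathode and Fe²⁺/Fe is the anode.
E°cell = −0.332 − (−0.441) = +0.109 V; balancing electrons gives n = 2.
ΔG° = −nFE°cell = −(2)(96500)(+0.109) J/mol = −21.0 kJ/mol.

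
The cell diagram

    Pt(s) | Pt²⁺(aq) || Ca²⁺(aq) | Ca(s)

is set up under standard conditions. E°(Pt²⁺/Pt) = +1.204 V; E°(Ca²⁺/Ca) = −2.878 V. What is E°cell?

−4.082 V

By convention the left-hand electrode in cell notation is the anode (oxidation) and the right-hand electrode is the cathode (reduction).
E°cell = E°(right) − E°(left) = −2.878 − (+1.204) = −4.082 V.
The negative sign shows that, as written, the cell would require an external voltage to drive the reaction.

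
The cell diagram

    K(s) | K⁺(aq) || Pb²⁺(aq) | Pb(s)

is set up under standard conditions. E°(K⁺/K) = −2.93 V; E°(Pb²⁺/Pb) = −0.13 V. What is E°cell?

+2.80 V

By convention the left-hand electrode in cell notation is the anode (oxidation) and the right-hand electrode is the cathode (reduction).
E°cell = E°(right) − E°(left) = −0.13 − (−2.93) = +2.80 V.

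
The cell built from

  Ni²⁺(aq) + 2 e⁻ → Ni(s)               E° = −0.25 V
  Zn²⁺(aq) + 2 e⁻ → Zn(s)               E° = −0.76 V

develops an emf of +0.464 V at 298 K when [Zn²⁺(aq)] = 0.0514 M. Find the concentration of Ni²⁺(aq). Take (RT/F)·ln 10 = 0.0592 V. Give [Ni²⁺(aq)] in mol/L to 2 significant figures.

With Ni²⁺/Ni at the cathode and Zn²⁺/Zn at the anode, E°cell = −0.25 − (−0.76) = +0.51 V (n = 2).
Since E = E° − (0.0592/n)·log Q, log Q = n(E° − E)/0.0592 = 1.554.
For Ni²⁺(aq) + Zn(s) → Ni(s) + Zn²⁺(aq), the reaction quotient is Q = [Zn²⁺(aq)] / [Ni²⁺(aq)].
Isolating [Ni²⁺(aq)] in Q = 10^{1.554} yields log [Ni²⁺(aq)] = −2.843, i.e. 0.0014 M.

0.0014 M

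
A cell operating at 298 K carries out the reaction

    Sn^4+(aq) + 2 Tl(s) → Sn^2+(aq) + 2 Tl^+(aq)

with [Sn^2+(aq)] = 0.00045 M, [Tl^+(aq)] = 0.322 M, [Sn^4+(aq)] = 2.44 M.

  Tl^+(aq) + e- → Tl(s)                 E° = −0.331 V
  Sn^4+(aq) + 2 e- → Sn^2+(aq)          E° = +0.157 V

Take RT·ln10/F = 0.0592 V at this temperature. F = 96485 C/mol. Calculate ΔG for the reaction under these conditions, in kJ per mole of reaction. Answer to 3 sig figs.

−121 kJ/mol

The standard cell potential is +0.157 − (−0.331) = +0.488 V, with n = 2 electrons in the balanced equation.
Here Q = ([Sn^2+(aq)]·[Tl^+(aq)]^2) / [Sn^4+(aq)] = 1.91×10^−5 (log Q = −4.718), giving E = +0.488 − (0.0592/2)·(−4.718) = +0.6277 V.
Finally ΔG = −nFE = −(2)(96485 C/mol)(+0.6277 V) = −121 kJ/mol.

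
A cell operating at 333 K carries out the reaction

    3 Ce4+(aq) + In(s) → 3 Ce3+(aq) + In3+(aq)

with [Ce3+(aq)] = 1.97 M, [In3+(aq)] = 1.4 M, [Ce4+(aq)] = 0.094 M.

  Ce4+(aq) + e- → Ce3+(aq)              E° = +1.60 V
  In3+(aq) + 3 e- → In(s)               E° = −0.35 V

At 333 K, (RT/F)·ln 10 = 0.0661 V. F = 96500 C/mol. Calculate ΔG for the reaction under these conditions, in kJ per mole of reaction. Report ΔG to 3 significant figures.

With Ce⁴⁺/Ce³⁺ reduced at the cathode, E°cell = +1.60 − (−0.35) = +1.95 V and n = 3.
Here Q = ([Ce3+(aq)]^3·[In3+(aq)]) / [Ce4+(aq)]^3 = 1.29×10^4 (log Q = 4.110), giving E = +1.95 − (0.0661/3)·(4.110) = +1.8594 V.
Finally ΔG = −nFE = −(3)(96500 C/mol)(+1.8594 V) = −538 kJ/mol.

−538 kJ/mol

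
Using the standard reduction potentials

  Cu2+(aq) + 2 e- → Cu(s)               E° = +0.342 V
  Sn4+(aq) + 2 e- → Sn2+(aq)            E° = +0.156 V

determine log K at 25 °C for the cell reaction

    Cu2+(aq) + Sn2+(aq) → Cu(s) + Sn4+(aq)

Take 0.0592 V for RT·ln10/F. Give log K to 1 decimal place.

The Cu²⁺/Cu couple is reduced (cathode); E°cell = +0.342 − (+0.156) = +0.186 V with n = 2.
At equilibrium E = 0, so log K = nE°cell / 0.0592 = (2)(+0.186) / 0.0592 = 6.3.

log K = 6.3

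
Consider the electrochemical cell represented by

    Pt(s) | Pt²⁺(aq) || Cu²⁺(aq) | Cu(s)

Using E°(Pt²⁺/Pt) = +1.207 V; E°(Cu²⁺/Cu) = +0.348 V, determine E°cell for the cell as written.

By convention the left-hand electrode in cell notation is the anode (oxidation) and the right-hand electrode is the cathode (reduction).
E°cell = E°(right) − E°(left) = +0.348 − (+1.207) = −0.859 V.
The negative sign shows that, as written, the cell would require an external voltage to drive the reaction.

−0.859 V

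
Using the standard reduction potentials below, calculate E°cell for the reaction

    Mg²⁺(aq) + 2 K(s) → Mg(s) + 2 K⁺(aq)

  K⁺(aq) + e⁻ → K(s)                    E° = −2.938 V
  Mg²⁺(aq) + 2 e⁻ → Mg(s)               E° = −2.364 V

In the reaction as written, Mg²⁺(aq) is reduced (cathode) and K⁺(aq) is produced by oxidation at the anode.
E°cell = E°(cathode) − E°(anode) = −2.364 − (−2.938) = +0.574 V.

+0.574 V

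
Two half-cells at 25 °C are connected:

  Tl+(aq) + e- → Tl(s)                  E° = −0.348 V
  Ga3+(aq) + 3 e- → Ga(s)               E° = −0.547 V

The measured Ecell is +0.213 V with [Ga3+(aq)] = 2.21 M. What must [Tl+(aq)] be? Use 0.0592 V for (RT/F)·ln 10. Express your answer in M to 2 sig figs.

With Tl⁺/Tl at the cathode and Ga³⁺/Ga at the anode, E°cell = −0.348 − (−0.547) = +0.199 V (n = 3).
Since E = E° − (0.0592/n)·log Q, log Q = n(E° − E)/0.0592 = −0.709.
Balancing electrons gives 3 Tl+(aq) + Ga(s) → 3 Tl(s) + Ga3+(aq); thus Q = [Ga3+(aq)] / [Tl+(aq)]^3.
Isolating [Tl+(aq)] in Q = 10^{−0.709} yields log [Tl+(aq)] = 0.351, i.e. 2.2 M.

2.2 M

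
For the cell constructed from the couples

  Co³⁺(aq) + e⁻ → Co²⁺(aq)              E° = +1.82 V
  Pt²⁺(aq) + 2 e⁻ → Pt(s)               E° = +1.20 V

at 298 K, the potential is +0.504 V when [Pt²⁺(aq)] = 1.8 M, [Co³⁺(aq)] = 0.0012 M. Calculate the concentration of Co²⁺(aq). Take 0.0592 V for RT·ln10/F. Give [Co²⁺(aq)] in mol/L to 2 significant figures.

Co³⁺/Co²⁺ is the cathode (higher E°); E°cell = +1.82 − (+1.20) = +0.62 V with n = 2.
Since E = E° − (0.0592/n)·log Q, log Q = n(E° − E)/0.0592 = 3.919.
The balanced reaction is 2 Co³⁺(aq) + Pt(s) → 2 Co²⁺(aq) + Pt²⁺(aq), so Q = ([Co²⁺(aq)]^2·[Pt²⁺(aq)]) / [Co³⁺(aq)]^2.
Solving for the unknown gives log [Co²⁺(aq)] = −1.089, so [Co²⁺(aq)] ≈ 0.081 M.

0.081 M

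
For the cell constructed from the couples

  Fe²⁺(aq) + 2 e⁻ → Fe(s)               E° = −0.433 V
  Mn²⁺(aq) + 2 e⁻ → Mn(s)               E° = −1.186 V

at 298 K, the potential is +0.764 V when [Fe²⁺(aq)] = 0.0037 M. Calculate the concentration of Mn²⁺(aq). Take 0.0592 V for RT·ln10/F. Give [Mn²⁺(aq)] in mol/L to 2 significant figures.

0.0016 M

Fe²⁺/Fe is the cathode (higher E°); E°cell = −0.433 − (−1.186) = +0.753 V with n = 2.
Rearranging E = E° − (0.0592/n)·log Q gives log Q = 2(+0.753 − (+0.764))/0.0592 = −0.372.
For Fe²⁺(aq) + Mn(s) → Fe(s) + Mn²⁺(aq), the reaction quotient is Q = [Mn²⁺(aq)] / [Fe²⁺(aq)].
Solving for the unknown gives log [Mn²⁺(aq)] = −2.804, so [Mn²⁺(aq)] ≈ 0.0016 M.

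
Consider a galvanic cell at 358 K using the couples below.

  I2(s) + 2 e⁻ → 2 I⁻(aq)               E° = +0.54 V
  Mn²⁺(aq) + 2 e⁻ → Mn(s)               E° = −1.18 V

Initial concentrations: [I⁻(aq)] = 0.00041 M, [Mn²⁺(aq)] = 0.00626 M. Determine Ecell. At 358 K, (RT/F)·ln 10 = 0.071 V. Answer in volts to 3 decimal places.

+2.039 V

Since E°(I₂/I⁻) > E°(Mn²⁺/Mn), I₂/I⁻ serves as the cathode.
E°cell = +0.54 − (−1.18) = +1.72 V, with n = 2 electrons transferred.
For the overall reaction I2(s) + Mn(s) → 2 I⁻(aq) + Mn²⁺(aq), Q = [I⁻(aq)]^2·[Mn²⁺(aq)] = 1.05×10^−9, giving log Q = −8.978.
E = E° − (0.071/n)·log Q = +1.72 − (0.071/2)(−8.978) = +2.039 V.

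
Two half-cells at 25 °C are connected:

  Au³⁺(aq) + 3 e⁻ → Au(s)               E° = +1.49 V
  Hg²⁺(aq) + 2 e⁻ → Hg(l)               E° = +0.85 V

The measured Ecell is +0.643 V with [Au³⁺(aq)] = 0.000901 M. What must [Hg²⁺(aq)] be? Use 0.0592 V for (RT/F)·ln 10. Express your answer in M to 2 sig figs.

0.0074 M

The Au³⁺/Au couple has the larger reduction potential, so it is the cathode: E°cell = +1.49 − (+0.85) = +0.64 V and n = 6.
From the Nernst equation, log Q = n(E° − E)/0.0592 = 6·(+0.64 − (+0.643))/0.0592 = −0.304.
The balanced reaction is 2 Au³⁺(aq) + 3 Hg(l) → 2 Au(s) + 3 Hg²⁺(aq), so Q = [Hg²⁺(aq)]^3 / [Au³⁺(aq)]^2.
Isolating [Hg²⁺(aq)] in Q = 10^{−0.304} yields log [Hg²⁺(aq)] = −2.132, i.e. 0.0074 M.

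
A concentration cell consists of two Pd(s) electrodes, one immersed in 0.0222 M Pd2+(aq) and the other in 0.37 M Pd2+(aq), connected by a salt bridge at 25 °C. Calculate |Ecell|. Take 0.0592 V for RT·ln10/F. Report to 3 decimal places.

0.036 V

For a concentration cell E°cell = 0, since both electrodes use the same couple.
The compartment with the higher Pd2+(aq) concentration (0.37 M) acts as the cathode; ions are reduced there and produced at the dilute (0.0222 M) anode.
With n = 2, Ecell = −(0.0592/2)·log([dilute]/[conc]) = −(0.0592/2)·log(0.0222/0.37) = +0.036 V.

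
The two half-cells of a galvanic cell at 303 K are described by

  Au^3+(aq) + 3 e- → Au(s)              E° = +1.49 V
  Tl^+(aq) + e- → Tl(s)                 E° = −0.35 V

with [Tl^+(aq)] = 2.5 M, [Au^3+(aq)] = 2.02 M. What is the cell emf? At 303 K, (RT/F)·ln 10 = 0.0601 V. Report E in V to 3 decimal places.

+1.822 V

Since E°(Au³⁺/Au) > E°(Tl⁺/Tl), Au³⁺/Au serves as the cathode.
E°cell = +1.49 − (−0.35) = +1.84 V, with n = 3 electrons transferred.
The balanced reaction is Au^3+(aq) + 3 Tl(s) → Au(s) + 3 Tl^+(aq), so Q = [Tl^+(aq)]^3 / [Au^3+(aq)] = 7.74 and log Q = 0.888.
Applying E = E° − (RT ln10/nF)·log Q gives +1.84 − (0.0601/3)(0.888) = +1.822 V.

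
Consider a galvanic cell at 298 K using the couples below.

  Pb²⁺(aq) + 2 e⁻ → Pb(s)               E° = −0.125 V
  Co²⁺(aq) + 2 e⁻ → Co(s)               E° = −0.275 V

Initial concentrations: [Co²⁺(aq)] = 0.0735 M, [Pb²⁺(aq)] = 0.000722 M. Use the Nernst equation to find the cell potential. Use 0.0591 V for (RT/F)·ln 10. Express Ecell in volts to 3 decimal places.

Since E°(Pb²⁺/Pb) > E°(Co²⁺/Co), Pb²⁺/Pb serves as the cathode.
E°cell = E°cat − E°an = −0.125 − (−0.275) = +0.150 V; n = 2.
Balancing gives Pb²⁺(aq) + Co(s) → Pb(s) + Co²⁺(aq); hence Q = [Co²⁺(aq)] / [Pb²⁺(aq)] = 102 (log Q = 2.008).
Applying E = E° − (RT ln10/nF)·log Q gives +0.150 − (0.0591/2)(2.008) = +0.091 V.

+0.091 V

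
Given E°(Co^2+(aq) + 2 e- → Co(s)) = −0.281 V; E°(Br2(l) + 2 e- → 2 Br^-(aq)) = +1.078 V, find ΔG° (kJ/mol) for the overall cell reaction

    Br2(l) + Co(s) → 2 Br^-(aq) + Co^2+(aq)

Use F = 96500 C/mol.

In the reaction as written Br2(l) is reduced, so the Br₂/Br⁻ couple is the cathode and Co²⁺/Co is the anode.
E°cell = +1.078 − (−0.281) = +1.359 V; balancing electrons gives n = 2.
ΔG° = −nFE°cell = −(2)(96500)(+1.359) J/mol = −262 kJ/mol.

−262 kJ/mol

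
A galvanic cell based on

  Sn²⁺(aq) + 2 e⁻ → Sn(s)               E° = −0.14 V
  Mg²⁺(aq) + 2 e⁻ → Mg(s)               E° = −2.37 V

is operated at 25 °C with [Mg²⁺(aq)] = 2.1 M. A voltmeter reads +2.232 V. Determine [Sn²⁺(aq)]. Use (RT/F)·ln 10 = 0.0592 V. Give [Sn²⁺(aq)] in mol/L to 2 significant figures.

Sn²⁺/Sn is the cathode (higher E°); E°cell = −0.14 − (−2.37) = +2.23 V with n = 2.
Since E = E° − (0.0592/n)·log Q, log Q = n(E° − E)/0.0592 = −0.068.
The balanced reaction is Sn²⁺(aq) + Mg(s) → Sn(s) + Mg²⁺(aq), so Q = [Mg²⁺(aq)] / [Sn²⁺(aq)].
Substituting the known concentrations and solving, log [Sn²⁺(aq)] = 0.390 and [Sn²⁺(aq)] = 2.5 M.

2.5 M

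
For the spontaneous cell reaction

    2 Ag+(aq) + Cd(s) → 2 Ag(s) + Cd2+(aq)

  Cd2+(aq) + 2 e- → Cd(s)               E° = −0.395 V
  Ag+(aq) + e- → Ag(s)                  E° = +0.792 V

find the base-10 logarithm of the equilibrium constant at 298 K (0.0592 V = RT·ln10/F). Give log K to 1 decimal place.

log K = 40.1

The Ag⁺/Ag couple is reduced (cathode); E°cell = +0.792 − (−0.395) = +1.187 V with n = 2.
At equilibrium E = 0, so log K = nE°cell / 0.0592 = (2)(+1.187) / 0.0592 = 40.1.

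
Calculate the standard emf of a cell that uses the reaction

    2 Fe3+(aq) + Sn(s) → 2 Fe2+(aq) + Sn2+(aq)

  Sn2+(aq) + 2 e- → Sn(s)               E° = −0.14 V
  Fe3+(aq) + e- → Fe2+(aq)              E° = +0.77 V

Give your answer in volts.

+0.91 V

In the reaction as written, Fe3+(aq) is reduced (cathode) and Sn2+(aq) is produced by oxidation at the anode.
E°cell = E°(cathode) − E°(anode) = +0.77 − (−0.14) = +0.91 V.
The positive value indicates the reaction is spontaneous as written.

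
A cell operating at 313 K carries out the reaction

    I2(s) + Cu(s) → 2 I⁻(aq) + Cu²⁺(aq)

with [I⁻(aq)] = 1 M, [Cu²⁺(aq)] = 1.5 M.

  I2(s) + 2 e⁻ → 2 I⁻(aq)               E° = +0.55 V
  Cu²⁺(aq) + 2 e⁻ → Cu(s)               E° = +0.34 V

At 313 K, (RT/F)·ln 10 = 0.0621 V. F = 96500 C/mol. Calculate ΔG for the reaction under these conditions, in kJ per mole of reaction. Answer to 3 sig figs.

E°cell = +0.55 − (+0.34) = +0.21 V; the balanced reaction transfers n = 2 electrons.
Here Q = [I⁻(aq)]^2·[Cu²⁺(aq)] = 1.5 (log Q = 0.176), giving E = +0.21 − (0.0621/2)·(0.176) = +0.2045 V.
ΔG = −nFE = −(2)(96500)(+0.2045) J/mol = −39.5 kJ/mol.

−39.5 kJ/mol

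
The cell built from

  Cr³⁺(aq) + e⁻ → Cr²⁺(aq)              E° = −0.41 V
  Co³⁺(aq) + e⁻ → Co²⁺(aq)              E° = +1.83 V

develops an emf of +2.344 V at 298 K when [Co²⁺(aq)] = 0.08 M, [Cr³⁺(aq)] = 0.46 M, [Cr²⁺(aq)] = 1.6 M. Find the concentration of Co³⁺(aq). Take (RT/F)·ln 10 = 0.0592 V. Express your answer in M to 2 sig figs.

Co³⁺/Co²⁺ is the cathode (higher E°); E°cell = +1.83 − (−0.41) = +2.24 V with n = 1.
Since E = E° − (0.0592/n)·log Q, log Q = n(E° − E)/0.0592 = −1.757.
Balancing electrons gives Co³⁺(aq) + Cr²⁺(aq) → Co²⁺(aq) + Cr³⁺(aq); thus Q = ([Co²⁺(aq)]·[Cr³⁺(aq)]) / ([Co³⁺(aq)]·[Cr²⁺(aq)]).
Substituting the known concentrations and solving, log [Co³⁺(aq)] = 0.119 and [Co³⁺(aq)] = 1.3 M.

1.3 M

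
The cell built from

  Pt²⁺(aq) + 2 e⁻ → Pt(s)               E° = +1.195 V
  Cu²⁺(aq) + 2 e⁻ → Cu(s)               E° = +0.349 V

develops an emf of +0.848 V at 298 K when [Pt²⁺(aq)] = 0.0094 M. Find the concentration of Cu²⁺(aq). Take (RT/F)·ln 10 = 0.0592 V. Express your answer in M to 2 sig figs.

0.0080 M

With Pt²⁺/Pt at the cathode and Cu²⁺/Cu at the anode, E°cell = +1.195 − (+0.349) = +0.846 V (n = 2).
Rearranging E = E° − (0.0592/n)·log Q gives log Q = 2(+0.846 − (+0.848))/0.0592 = −0.068.
Balancing electrons gives Pt²⁺(aq) + Cu(s) → Pt(s) + Cu²⁺(aq); thus Q = [Cu²⁺(aq)] / [Pt²⁺(aq)].
Substituting the known concentrations and solving, log [Cu²⁺(aq)] = −2.095 and [Cu²⁺(aq)] = 0.0080 M.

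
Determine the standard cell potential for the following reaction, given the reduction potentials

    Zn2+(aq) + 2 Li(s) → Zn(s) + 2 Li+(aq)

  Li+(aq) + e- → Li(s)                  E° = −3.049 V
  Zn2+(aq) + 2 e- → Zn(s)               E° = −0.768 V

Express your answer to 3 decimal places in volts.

+2.281 V

In the reaction as written, Zn2+(aq) is reduced (cathode) and Li+(aq) is produced by oxidation at the anode.
E°cell = E°(cathode) − E°(anode) = −0.768 − (−3.049) = +2.281 V.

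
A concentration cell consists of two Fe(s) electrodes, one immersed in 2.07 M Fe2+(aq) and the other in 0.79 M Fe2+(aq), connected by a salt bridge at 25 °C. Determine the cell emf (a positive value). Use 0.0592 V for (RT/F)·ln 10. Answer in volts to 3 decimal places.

For a concentration cell E°cell = 0, since both electrodes use the same couple.
The compartment with the higher Fe2+(aq) concentration (2.07 M) acts as the cathode; ions are reduced there and produced at the dilute (0.79 M) anode.
With n = 2, Ecell = −(0.0592/2)·log([dilute]/[conc]) = −(0.0592/2)·log(0.79/2.07) = +0.012 V.

0.012 V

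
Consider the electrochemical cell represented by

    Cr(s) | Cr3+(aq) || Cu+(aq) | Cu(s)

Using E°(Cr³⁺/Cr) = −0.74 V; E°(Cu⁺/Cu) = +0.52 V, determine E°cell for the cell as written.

By convention the left-hand electrode in cell notation is the anode (oxidation) and the right-hand electrode is the cathode (reduction).
E°cell = E°(right) − E°(left) = +0.52 − (−0.74) = +1.26 V.

+1.26 V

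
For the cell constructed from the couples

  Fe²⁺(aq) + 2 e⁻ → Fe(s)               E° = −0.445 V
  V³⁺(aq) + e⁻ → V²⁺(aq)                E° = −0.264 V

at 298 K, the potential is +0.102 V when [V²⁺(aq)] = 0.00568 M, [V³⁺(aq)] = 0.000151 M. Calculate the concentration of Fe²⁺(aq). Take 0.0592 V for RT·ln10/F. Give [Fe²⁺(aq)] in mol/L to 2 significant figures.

V³⁺/V²⁺ is the cathode (higher E°); E°cell = −0.264 − (−0.445) = +0.181 V with n = 2.
Since E = E° − (0.0592/n)·log Q, log Q = n(E° − E)/0.0592 = 2.669.
For 2 V³⁺(aq) + Fe(s) → 2 V²⁺(aq) + Fe²⁺(aq), the reaction quotient is Q = ([V²⁺(aq)]^2·[Fe²⁺(aq)]) / [V³⁺(aq)]^2.
Solving for the unknown gives log [Fe²⁺(aq)] = −0.482, so [Fe²⁺(aq)] ≈ 0.33 M.

0.33 M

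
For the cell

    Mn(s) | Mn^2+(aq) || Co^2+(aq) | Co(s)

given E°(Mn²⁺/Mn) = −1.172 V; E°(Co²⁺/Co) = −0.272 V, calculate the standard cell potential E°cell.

By convention the left-hand electrode in cell notation is the anode (oxidation) and the right-hand electrode is the cathode (reduction).
E°cell = E°(right) − E°(left) = −0.272 − (−1.172) = +0.900 V.

+0.900 V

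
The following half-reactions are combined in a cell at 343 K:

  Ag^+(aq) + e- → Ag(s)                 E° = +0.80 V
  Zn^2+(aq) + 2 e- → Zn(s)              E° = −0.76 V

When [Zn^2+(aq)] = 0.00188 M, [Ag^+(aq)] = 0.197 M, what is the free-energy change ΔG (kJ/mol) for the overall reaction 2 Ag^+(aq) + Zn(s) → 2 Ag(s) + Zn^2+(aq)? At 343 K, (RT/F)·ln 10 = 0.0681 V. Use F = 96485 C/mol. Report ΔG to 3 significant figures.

−310 kJ/mol

The standard cell potential is +0.80 − (−0.76) = +1.56 V, with n = 2 electrons in the balanced equation.
Here Q = [Zn^2+(aq)] / [Ag^+(aq)]^2 = 0.0484 (log Q = −1.315), giving E = +1.56 − (0.0681/2)·(−1.315) = +1.6048 V.
Finally ΔG = −nFE = −(2)(96485 C/mol)(+1.6048 V) = −310 kJ/mol.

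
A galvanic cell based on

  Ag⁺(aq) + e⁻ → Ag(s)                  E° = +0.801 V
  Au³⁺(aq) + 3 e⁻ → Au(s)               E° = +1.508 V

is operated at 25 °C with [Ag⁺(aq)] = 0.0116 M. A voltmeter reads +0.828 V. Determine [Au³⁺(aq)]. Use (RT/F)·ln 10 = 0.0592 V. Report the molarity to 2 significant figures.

2.1 M

With Au³⁺/Au at the cathode and Ag⁺/Ag at the anode, E°cell = +1.508 − (+0.801) = +0.707 V (n = 3).
From the Nernst equation, log Q = n(E° − E)/0.0592 = 3·(+0.707 − (+0.828))/0.0592 = −6.132.
The balanced reaction is Au³⁺(aq) + 3 Ag(s) → Au(s) + 3 Ag⁺(aq), so Q = [Ag⁺(aq)]^3 / [Au³⁺(aq)].
Isolating [Au³⁺(aq)] in Q = 10^{−6.132} yields log [Au³⁺(aq)] = 0.325, i.e. 2.1 M.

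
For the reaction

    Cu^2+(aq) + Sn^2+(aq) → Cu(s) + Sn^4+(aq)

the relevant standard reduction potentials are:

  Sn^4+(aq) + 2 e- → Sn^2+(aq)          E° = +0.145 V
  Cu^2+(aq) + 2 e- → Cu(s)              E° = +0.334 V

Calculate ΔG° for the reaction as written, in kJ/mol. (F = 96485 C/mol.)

−36.5 kJ/mol

In the reaction as written Cu^2+(aq) is reduced, so the Cu²⁺/Cu couple is the cathode and Sn⁴⁺/Sn²⁺ is the anode.
E°cell = +0.334 − (+0.145) = +0.189 V; balancing electrons gives n = 2.
ΔG° = −nFE°cell = −(2)(96485)(+0.189) J/mol = −36.5 kJ/mol.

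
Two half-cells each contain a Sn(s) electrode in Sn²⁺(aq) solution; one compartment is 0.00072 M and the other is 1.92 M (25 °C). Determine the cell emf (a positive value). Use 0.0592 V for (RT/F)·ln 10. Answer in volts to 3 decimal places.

For a concentration cell E°cell = 0, since both electrodes use the same couple.
The compartment with the higher Sn²⁺(aq) concentration (1.92 M) acts as the cathode; ions are reduced there and produced at the dilute (0.00072 M) anode.
With n = 2, Ecell = −(0.0592/2)·log([dilute]/[conc]) = −(0.0592/2)·log(0.00072/1.92) = +0.101 V.

0.101 V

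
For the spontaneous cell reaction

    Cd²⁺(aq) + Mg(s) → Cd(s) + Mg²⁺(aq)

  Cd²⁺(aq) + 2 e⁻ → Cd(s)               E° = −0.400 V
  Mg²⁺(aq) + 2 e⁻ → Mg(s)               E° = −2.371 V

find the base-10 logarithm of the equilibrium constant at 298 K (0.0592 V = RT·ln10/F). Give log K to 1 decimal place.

The Cd²⁺/Cd couple is reduced (cathode); E°cell = −0.400 − (−2.371) = +1.971 V with n = 2.
At equilibrium E = 0, so log K = nE°cell / 0.0592 = (2)(+1.971) / 0.0592 = 66.6.

log K = 66.6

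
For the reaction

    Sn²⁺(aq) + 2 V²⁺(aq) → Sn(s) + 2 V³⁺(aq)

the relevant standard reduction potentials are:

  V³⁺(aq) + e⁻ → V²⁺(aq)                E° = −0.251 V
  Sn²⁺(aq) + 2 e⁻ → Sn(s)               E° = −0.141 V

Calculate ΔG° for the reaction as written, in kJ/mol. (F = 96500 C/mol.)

In the reaction as written Sn²⁺(aq) is reduced, so the Sn²⁺/Sn couple is the cathode and V³⁺/V²⁺ is the anode.
E°cell = −0.141 − (−0.251) = +0.110 V; balancing electrons gives n = 2.
ΔG° = −nFE°cell = −(2)(96500)(+0.110) J/mol = −21.2 kJ/mol.

−21.2 kJ/mol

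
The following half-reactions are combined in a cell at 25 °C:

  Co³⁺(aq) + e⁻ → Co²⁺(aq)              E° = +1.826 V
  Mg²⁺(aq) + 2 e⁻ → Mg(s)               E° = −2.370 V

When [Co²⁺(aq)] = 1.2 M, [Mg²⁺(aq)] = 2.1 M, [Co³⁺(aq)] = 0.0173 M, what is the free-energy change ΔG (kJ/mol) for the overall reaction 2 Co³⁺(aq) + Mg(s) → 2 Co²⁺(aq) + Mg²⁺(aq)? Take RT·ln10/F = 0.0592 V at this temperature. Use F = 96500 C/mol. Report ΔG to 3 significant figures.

−787 kJ/mol

The standard cell potential is +1.826 − (−2.370) = +4.196 V, with n = 2 electrons in the balanced equation.
Q = ([Co²⁺(aq)]^2·[Mg²⁺(aq)]) / [Co³⁺(aq)]^2 = 1.01×10^4, so log Q = 4.004 and E = +4.196 − (0.0592/2)(4.004) = +4.0775 V.
Finally ΔG = −nFE = −(2)(96500 C/mol)(+4.0775 V) = −787 kJ/mol.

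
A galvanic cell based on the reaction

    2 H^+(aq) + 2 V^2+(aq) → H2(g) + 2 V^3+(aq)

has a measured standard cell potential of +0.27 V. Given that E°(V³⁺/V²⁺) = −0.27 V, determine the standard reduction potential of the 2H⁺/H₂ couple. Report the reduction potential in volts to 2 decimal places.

+0.00 V

In the reaction as written the 2H⁺/H₂ couple is reduced (cathode) and V³⁺/V²⁺ is oxidized (anode), so E°cell = E°(2H⁺/H₂) − E°(V³⁺/V²⁺).
E°(2H⁺/H₂) = E°cell + E°(anode) = +0.27 + (−0.27) = +0.00 V.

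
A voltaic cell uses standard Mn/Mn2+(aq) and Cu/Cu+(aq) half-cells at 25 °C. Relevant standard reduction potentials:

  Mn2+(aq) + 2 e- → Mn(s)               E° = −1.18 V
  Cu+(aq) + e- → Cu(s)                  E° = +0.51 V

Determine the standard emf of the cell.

+1.69 V

The Cu⁺/Cu couple has the higher E°, so Cu ion is reduced (cathode) and Mn is oxidized (anode).
E°cell = E°(cathode) − E°(anode) = +0.51 − (−1.18) = +1.69 V.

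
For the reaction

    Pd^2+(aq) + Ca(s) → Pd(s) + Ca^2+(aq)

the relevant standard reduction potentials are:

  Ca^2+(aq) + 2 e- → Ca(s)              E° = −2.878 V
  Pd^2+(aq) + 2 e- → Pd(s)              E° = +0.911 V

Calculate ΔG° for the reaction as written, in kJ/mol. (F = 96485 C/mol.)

−731 kJ/mol

In the reaction as written Pd^2+(aq) is reduced, so the Pd²⁺/Pd couple is the cathode and Ca²⁺/Ca is the anode.
E°cell = +0.911 − (−2.878) = +3.789 V; balancing electrons gives n = 2.
ΔG° = −nFE°cell = −(2)(96485)(+3.789) J/mol = −731 kJ/mol.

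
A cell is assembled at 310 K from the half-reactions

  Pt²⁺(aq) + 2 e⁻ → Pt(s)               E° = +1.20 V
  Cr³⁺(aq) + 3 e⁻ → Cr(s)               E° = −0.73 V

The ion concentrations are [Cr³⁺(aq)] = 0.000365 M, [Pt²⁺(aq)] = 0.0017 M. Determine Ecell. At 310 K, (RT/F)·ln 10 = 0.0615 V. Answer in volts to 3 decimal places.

Pt²⁺/Pt is reduced (cathode, E° = +1.20 V) and Cr³⁺/Cr is oxidized (anode).
E°cell = +1.20 − (−0.73) = +1.93 V, with n = 6 electrons transferred.
The balanced reaction is 3 Pt²⁺(aq) + 2 Cr(s) → 3 Pt(s) + 2 Cr³⁺(aq), so Q = [Cr³⁺(aq)]^2 / [Pt²⁺(aq)]^3 = 27.1 and log Q = 1.433.
E = E° − (0.0615/n)·log Q = +1.93 − (0.0615/6)(1.433) = +1.915 V.

+1.915 V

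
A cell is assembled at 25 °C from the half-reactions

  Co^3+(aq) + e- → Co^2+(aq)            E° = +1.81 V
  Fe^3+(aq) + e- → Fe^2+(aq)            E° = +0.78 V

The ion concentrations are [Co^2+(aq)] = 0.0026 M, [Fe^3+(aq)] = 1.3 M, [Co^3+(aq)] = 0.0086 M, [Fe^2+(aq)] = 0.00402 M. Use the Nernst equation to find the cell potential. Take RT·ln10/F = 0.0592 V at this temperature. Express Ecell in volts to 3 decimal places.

+0.912 V

Since E°(Co³⁺/Co²⁺) > E°(Fe³⁺/Fe²⁺), Co³⁺/Co²⁺ serves as the cathode.
E°cell = E°cat − E°an = +1.81 − (+0.78) = +1.03 V; n = 1.
Balancing gives Co^3+(aq) + Fe^2+(aq) → Co^2+(aq) + Fe^3+(aq); hence Q = ([Co^2+(aq)]·[Fe^3+(aq)]) / ([Co^3+(aq)]·[Fe^2+(aq)]) = 97.8 (log Q = 1.990).
E = E° − (0.0592/n)·log Q = +1.03 − (0.0592/1)(1.990) = +0.912 V.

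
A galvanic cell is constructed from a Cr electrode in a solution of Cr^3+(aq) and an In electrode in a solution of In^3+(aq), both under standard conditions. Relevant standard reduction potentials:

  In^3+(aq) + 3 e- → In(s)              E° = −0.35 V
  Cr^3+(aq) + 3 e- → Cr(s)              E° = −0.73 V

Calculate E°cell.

The In³⁺/In couple has the higher E°, so In ion is reduced (cathode) and Cr is oxidized (anode).
E°cell = E°(cathode) − E°(anode) = −0.35 − (−0.73) = +0.38 V.

+0.38 V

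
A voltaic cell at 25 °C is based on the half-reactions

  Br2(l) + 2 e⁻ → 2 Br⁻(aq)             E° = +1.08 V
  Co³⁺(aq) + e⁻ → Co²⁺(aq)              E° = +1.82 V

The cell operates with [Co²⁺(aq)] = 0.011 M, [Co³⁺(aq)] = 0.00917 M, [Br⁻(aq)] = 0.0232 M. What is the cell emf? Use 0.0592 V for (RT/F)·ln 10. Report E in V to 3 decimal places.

The Co³⁺/Co²⁺ couple has the more positive E°, so it is the cathode; Br₂/Br⁻ is the anode.
E°cell = E°cat − E°an = +1.82 − (+1.08) = +0.74 V; n = 2.
Balancing gives 2 Co³⁺(aq) + 2 Br⁻(aq) → 2 Co²⁺(aq) + Br2(l); hence Q = [Co²⁺(aq)]^2 / ([Co³⁺(aq)]^2·[Br⁻(aq)]^2) = 2.67×10^3 (log Q = 3.427).
E = E° − (0.0592/n)·log Q = +0.74 − (0.0592/2)(3.427) = +0.639 V.

+0.639 V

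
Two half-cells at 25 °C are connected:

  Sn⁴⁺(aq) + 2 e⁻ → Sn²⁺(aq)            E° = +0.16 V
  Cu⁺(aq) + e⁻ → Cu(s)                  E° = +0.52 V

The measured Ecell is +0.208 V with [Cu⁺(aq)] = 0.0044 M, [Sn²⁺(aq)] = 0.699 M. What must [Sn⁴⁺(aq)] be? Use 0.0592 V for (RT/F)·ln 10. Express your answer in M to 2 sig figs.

1.8 M

With Cu⁺/Cu at the cathode and Sn⁴⁺/Sn²⁺ at the anode, E°cell = +0.52 − (+0.16) = +0.36 V (n = 2).
Since E = E° − (0.0592/n)·log Q, log Q = n(E° − E)/0.0592 = 5.135.
The balanced reaction is 2 Cu⁺(aq) + Sn²⁺(aq) → 2 Cu(s) + Sn⁴⁺(aq), so Q = [Sn⁴⁺(aq)] / ([Cu⁺(aq)]^2·[Sn²⁺(aq)]).
Solving for the unknown gives log [Sn⁴⁺(aq)] = 0.266, so [Sn⁴⁺(aq)] ≈ 1.8 M.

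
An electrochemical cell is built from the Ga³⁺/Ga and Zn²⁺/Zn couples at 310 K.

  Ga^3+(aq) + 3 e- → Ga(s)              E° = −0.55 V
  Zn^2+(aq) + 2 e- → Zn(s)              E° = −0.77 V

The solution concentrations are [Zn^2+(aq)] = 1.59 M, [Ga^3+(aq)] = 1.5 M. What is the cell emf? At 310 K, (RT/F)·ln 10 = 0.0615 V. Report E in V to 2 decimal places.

+0.22 V

The Ga³⁺/Ga couple has the more positive E°, so it is the cathode; Zn²⁺/Zn is the anode.
E°cell = −0.55 − (−0.77) = +0.22 V, with n = 6 electrons transferred.
For the overall reaction 2 Ga^3+(aq) + 3 Zn(s) → 2 Ga(s) + 3 Zn^2+(aq), Q = [Zn^2+(aq)]^3 / [Ga^3+(aq)]^2 = 1.79, giving log Q = 0.252.
E = E° − (0.0615/n)·log Q = +0.22 − (0.0615/6)(0.252) = +0.22 V.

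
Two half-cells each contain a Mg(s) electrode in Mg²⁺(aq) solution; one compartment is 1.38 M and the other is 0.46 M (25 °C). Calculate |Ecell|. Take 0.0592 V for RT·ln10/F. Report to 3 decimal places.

0.014 V

For a concentration cell E°cell = 0, since both electrodes use the same couple.
The compartment with the higher Mg²⁺(aq) concentration (1.38 M) acts as the cathode; ions are reduced there and produced at the dilute (0.46 M) anode.
With n = 2, Ecell = −(0.0592/2)·log([dilute]/[conc]) = −(0.0592/2)·log(0.46/1.38) = +0.014 V.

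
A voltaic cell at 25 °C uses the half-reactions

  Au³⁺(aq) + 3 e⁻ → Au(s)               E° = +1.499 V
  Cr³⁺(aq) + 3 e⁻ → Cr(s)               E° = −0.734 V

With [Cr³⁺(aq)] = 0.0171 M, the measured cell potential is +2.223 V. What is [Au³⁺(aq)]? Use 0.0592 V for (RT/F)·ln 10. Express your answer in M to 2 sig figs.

The Au³⁺/Au couple has the larger reduction potential, so it is the cathode: E°cell = +1.499 − (−0.734) = +2.233 V and n = 3.
Since E = E° − (0.0592/n)·log Q, log Q = n(E° − E)/0.0592 = 0.507.
Balancing electrons gives Au³⁺(aq) + Cr(s) → Au(s) + Cr³⁺(aq); thus Q = [Cr³⁺(aq)] / [Au³⁺(aq)].
Isolating [Au³⁺(aq)] in Q = 10^{0.507} yields log [Au³⁺(aq)] = −2.274, i.e. 0.0053 M.

0.0053 M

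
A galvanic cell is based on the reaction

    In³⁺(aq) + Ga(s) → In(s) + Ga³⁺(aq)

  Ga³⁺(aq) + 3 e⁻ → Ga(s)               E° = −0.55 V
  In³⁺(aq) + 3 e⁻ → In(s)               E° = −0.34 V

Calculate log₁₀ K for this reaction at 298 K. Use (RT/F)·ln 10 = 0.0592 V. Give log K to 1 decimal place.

log K = 10.6

The In³⁺/In couple is reduced (cathode); E°cell = −0.34 − (−0.55) = +0.21 V with n = 3.
At equilibrium E = 0, so log K = nE°cell / 0.0592 = (3)(+0.21) / 0.0592 = 10.6.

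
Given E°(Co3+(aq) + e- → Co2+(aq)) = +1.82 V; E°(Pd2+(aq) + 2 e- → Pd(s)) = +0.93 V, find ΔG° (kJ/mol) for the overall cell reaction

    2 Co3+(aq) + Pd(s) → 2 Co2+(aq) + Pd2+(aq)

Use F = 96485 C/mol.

−172 kJ/mol

In the reaction as written Co3+(aq) is reduced, so the Co³⁺/Co²⁺ couple is the cathode and Pd²⁺/Pd is the anode.
E°cell = +1.82 − (+0.93) = +0.89 V; balancing electrons gives n = 2.
ΔG° = −nFE°cell = −(2)(96485)(+0.89) J/mol = −172 kJ/mol.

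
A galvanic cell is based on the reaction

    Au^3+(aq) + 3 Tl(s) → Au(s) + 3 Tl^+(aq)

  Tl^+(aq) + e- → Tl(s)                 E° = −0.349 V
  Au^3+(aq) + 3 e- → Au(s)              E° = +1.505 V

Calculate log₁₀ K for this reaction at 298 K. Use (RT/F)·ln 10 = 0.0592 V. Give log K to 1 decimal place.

The Au³⁺/Au couple is reduced (cathode); E°cell = +1.505 − (−0.349) = +1.854 V with n = 3.
At equilibrium E = 0, so log K = nE°cell / 0.0592 = (3)(+1.854) / 0.0592 = 94.0.

log K = 94.0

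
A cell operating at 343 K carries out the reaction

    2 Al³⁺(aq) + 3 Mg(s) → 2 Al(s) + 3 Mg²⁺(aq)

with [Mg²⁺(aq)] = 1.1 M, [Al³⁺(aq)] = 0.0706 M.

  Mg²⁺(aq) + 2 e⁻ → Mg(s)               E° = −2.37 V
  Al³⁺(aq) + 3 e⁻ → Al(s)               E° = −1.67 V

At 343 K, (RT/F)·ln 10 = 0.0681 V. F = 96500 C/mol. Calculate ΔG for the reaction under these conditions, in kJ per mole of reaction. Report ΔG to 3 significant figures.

−389 kJ/mol

The standard cell potential is −1.67 − (−2.37) = +0.70 V, with n = 6 electrons in the balanced equation.
Q = [Mg²⁺(aq)]^3 / [Al³⁺(aq)]^2 = 267, so log Q = 2.427 and E = +0.70 − (0.0681/6)(2.427) = +0.6725 V.
ΔG = −nFE = −(6)(96500)(+0.6725) J/mol = −389 kJ/mol.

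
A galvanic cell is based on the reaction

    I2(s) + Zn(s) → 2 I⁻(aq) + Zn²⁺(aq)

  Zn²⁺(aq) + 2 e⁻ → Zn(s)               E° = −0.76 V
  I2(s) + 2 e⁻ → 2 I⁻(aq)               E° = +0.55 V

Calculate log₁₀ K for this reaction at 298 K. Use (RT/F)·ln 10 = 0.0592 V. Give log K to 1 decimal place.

The I₂/I⁻ couple is reduced (cathode); E°cell = +0.55 − (−0.76) = +1.31 V with n = 2.
At equilibrium E = 0, so log K = nE°cell / 0.0592 = (2)(+1.31) / 0.0592 = 44.3.

log K = 44.3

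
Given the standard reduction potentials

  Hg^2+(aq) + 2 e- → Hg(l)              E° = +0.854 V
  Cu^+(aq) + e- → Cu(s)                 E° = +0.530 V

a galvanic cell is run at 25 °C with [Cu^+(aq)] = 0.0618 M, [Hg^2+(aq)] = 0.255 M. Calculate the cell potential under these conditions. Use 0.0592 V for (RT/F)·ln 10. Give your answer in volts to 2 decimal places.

+0.38 V

Since E°(Hg²⁺/Hg) > E°(Cu⁺/Cu), Hg²⁺/Hg serves as the cathode.
E°cell = +0.854 − (+0.530) = +0.324 V, with n = 2 electrons transferred.
Balancing gives Hg^2+(aq) + 2 Cu(s) → Hg(l) + 2 Cu^+(aq); hence Q = [Cu^+(aq)]^2 / [Hg^2+(aq)] = 0.015 (log Q = −1.825).
By the Nernst equation, E = +0.324 − (0.0592/2)·(−1.825) = +0.38 V.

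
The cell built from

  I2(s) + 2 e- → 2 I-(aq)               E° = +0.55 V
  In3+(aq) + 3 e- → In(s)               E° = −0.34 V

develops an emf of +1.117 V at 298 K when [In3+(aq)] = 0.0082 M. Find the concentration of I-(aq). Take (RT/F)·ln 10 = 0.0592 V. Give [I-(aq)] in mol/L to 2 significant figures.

The I₂/I⁻ couple has the larger reduction potential, so it is the cathode: E°cell = +0.55 − (−0.34) = +0.89 V and n = 6.
From the Nernst equation, log Q = n(E° − E)/0.0592 = 6·(+0.89 − (+1.117))/0.0592 = −23.007.
The balanced reaction is 3 I2(s) + 2 In(s) → 6 I-(aq) + 2 In3+(aq), so Q = [I-(aq)]^6·[In3+(aq)]^2.
Solving for the unknown gives log [I-(aq)] = −3.139, so [I-(aq)] ≈ 0.00073 M.

0.00073 M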